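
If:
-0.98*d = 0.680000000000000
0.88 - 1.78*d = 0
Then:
No Solution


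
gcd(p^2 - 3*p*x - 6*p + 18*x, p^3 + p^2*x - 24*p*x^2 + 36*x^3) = -p + 3*x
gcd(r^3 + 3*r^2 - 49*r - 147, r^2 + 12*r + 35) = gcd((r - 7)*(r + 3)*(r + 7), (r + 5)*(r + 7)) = r + 7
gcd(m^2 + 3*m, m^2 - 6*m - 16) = 1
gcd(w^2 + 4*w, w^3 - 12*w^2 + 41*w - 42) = 1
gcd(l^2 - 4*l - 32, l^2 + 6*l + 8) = l + 4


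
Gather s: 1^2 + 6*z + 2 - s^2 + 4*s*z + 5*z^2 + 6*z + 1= -s^2 + 4*s*z + 5*z^2 + 12*z + 4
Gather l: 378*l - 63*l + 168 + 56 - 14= 315*l + 210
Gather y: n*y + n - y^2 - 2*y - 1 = n - y^2 + y*(n - 2) - 1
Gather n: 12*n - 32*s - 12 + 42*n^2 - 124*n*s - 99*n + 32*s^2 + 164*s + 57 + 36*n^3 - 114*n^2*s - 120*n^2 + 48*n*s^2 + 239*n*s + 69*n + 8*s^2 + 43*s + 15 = 36*n^3 + n^2*(-114*s - 78) + n*(48*s^2 + 115*s - 18) + 40*s^2 + 175*s + 60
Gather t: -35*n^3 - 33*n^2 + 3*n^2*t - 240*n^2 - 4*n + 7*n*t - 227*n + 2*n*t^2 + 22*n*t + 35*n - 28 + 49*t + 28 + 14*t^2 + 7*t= -35*n^3 - 273*n^2 - 196*n + t^2*(2*n + 14) + t*(3*n^2 + 29*n + 56)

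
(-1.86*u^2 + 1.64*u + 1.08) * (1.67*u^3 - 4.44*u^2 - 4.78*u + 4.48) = -3.1062*u^5 + 10.9972*u^4 + 3.4128*u^3 - 20.9672*u^2 + 2.1848*u + 4.8384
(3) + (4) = 7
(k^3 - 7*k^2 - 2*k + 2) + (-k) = k^3 - 7*k^2 - 3*k + 2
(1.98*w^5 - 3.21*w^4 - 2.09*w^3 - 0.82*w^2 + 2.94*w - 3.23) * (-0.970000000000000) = -1.9206*w^5 + 3.1137*w^4 + 2.0273*w^3 + 0.7954*w^2 - 2.8518*w + 3.1331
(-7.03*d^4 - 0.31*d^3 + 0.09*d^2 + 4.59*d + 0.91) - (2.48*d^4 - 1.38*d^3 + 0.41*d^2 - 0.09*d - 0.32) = -9.51*d^4 + 1.07*d^3 - 0.32*d^2 + 4.68*d + 1.23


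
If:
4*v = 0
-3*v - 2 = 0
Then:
No Solution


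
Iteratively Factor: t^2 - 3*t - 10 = (t - 5)*(t + 2)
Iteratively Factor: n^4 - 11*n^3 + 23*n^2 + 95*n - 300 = (n - 4)*(n^3 - 7*n^2 - 5*n + 75) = (n - 4)*(n + 3)*(n^2 - 10*n + 25) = (n - 5)*(n - 4)*(n + 3)*(n - 5)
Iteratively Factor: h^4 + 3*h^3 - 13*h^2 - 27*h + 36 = (h + 3)*(h^3 - 13*h + 12) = (h - 1)*(h + 3)*(h^2 + h - 12) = (h - 3)*(h - 1)*(h + 3)*(h + 4)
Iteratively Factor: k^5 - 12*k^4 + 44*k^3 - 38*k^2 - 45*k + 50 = (k + 1)*(k^4 - 13*k^3 + 57*k^2 - 95*k + 50) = (k - 5)*(k + 1)*(k^3 - 8*k^2 + 17*k - 10) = (k - 5)*(k - 2)*(k + 1)*(k^2 - 6*k + 5) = (k - 5)^2*(k - 2)*(k + 1)*(k - 1)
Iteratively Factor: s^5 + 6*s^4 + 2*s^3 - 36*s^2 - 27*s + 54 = (s - 1)*(s^4 + 7*s^3 + 9*s^2 - 27*s - 54) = (s - 2)*(s - 1)*(s^3 + 9*s^2 + 27*s + 27) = (s - 2)*(s - 1)*(s + 3)*(s^2 + 6*s + 9) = (s - 2)*(s - 1)*(s + 3)^2*(s + 3)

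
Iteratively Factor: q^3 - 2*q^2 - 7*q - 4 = (q + 1)*(q^2 - 3*q - 4) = (q + 1)^2*(q - 4)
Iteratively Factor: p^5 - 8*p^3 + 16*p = (p)*(p^4 - 8*p^2 + 16) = p*(p + 2)*(p^3 - 2*p^2 - 4*p + 8) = p*(p + 2)^2*(p^2 - 4*p + 4) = p*(p - 2)*(p + 2)^2*(p - 2)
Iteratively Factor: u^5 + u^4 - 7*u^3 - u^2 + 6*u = (u)*(u^4 + u^3 - 7*u^2 - u + 6) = u*(u - 2)*(u^3 + 3*u^2 - u - 3) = u*(u - 2)*(u + 3)*(u^2 - 1) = u*(u - 2)*(u - 1)*(u + 3)*(u + 1)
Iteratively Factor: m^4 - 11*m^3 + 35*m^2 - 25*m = (m - 5)*(m^3 - 6*m^2 + 5*m) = (m - 5)^2*(m^2 - m) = m*(m - 5)^2*(m - 1)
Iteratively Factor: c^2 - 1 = (c - 1)*(c + 1)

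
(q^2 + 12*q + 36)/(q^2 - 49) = (q^2 + 12*q + 36)/(q^2 - 49)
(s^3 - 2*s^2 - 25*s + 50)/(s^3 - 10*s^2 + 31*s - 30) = (s + 5)/(s - 3)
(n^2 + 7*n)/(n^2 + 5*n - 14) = n/(n - 2)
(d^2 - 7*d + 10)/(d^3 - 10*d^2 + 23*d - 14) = (d - 5)/(d^2 - 8*d + 7)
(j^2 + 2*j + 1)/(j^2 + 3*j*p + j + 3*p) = (j + 1)/(j + 3*p)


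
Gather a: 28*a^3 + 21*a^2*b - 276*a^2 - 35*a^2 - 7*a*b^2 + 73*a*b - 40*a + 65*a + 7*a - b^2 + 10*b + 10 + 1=28*a^3 + a^2*(21*b - 311) + a*(-7*b^2 + 73*b + 32) - b^2 + 10*b + 11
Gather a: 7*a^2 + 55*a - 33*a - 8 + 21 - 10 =7*a^2 + 22*a + 3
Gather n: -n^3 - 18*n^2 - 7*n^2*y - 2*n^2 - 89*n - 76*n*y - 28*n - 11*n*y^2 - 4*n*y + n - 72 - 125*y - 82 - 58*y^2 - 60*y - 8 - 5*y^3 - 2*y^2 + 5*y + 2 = -n^3 + n^2*(-7*y - 20) + n*(-11*y^2 - 80*y - 116) - 5*y^3 - 60*y^2 - 180*y - 160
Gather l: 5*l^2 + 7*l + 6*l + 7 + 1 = 5*l^2 + 13*l + 8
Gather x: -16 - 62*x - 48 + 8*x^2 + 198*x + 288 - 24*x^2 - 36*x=-16*x^2 + 100*x + 224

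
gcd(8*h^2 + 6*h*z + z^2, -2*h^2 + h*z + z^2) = 2*h + z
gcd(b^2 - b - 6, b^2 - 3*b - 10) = b + 2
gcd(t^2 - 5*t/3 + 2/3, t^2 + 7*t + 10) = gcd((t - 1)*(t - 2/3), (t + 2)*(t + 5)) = 1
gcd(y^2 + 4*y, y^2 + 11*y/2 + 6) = y + 4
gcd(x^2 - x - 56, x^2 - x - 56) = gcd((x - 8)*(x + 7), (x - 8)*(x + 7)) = x^2 - x - 56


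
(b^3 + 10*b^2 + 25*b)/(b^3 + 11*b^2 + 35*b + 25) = b/(b + 1)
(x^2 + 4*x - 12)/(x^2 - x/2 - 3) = 2*(x + 6)/(2*x + 3)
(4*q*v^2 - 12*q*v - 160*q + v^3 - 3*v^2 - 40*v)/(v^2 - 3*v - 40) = 4*q + v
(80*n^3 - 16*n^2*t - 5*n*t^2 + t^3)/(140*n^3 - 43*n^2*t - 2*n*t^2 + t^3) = (4*n + t)/(7*n + t)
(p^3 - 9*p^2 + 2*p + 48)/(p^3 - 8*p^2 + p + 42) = (p - 8)/(p - 7)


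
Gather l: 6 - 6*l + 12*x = -6*l + 12*x + 6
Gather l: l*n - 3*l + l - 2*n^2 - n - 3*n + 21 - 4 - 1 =l*(n - 2) - 2*n^2 - 4*n + 16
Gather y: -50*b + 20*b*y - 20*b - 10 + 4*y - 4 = -70*b + y*(20*b + 4) - 14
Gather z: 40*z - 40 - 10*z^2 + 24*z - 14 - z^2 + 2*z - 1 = -11*z^2 + 66*z - 55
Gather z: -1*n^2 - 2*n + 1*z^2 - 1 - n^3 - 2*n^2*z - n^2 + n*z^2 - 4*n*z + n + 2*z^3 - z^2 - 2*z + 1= -n^3 - 2*n^2 + n*z^2 - n + 2*z^3 + z*(-2*n^2 - 4*n - 2)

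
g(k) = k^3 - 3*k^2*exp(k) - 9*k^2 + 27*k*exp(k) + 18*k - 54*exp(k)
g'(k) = -3*k^2*exp(k) + 3*k^2 + 21*k*exp(k) - 18*k - 27*exp(k) + 18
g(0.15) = -55.61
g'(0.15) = -12.42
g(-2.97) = -167.29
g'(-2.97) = 91.98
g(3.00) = 0.00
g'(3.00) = 171.77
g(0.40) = -59.34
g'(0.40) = -17.18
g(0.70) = -65.11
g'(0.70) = -20.86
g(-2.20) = -107.98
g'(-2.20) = 62.40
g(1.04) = -72.40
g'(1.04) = -21.25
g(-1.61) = -77.52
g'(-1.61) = 41.05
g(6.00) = 0.00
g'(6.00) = -3612.86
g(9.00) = -437404.53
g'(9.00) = -656250.80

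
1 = 1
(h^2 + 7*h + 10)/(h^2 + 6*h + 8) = (h + 5)/(h + 4)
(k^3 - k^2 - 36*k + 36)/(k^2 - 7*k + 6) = k + 6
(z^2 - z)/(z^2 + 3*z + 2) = z*(z - 1)/(z^2 + 3*z + 2)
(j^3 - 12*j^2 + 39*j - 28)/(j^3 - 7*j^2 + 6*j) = (j^2 - 11*j + 28)/(j*(j - 6))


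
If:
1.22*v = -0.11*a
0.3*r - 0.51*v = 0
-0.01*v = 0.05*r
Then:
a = 0.00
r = 0.00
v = 0.00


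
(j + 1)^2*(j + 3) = j^3 + 5*j^2 + 7*j + 3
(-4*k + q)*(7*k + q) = -28*k^2 + 3*k*q + q^2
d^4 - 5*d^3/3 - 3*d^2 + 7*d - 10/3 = (d - 5/3)*(d - 1)^2*(d + 2)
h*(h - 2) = h^2 - 2*h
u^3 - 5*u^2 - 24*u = u*(u - 8)*(u + 3)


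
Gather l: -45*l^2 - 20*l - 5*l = -45*l^2 - 25*l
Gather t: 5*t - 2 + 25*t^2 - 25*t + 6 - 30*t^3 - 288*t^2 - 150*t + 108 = -30*t^3 - 263*t^2 - 170*t + 112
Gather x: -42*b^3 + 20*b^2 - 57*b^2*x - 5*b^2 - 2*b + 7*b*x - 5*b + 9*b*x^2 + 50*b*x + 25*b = -42*b^3 + 15*b^2 + 9*b*x^2 + 18*b + x*(-57*b^2 + 57*b)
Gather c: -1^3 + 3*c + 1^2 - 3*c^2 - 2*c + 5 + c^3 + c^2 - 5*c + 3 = c^3 - 2*c^2 - 4*c + 8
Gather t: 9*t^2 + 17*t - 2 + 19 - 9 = 9*t^2 + 17*t + 8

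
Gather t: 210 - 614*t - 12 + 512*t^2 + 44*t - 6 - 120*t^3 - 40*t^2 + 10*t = -120*t^3 + 472*t^2 - 560*t + 192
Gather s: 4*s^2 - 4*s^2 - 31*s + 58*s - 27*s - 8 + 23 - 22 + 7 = 0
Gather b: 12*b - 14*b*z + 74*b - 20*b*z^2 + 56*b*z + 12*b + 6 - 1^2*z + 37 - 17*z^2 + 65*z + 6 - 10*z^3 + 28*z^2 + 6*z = b*(-20*z^2 + 42*z + 98) - 10*z^3 + 11*z^2 + 70*z + 49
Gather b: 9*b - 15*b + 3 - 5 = -6*b - 2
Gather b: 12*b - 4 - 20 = 12*b - 24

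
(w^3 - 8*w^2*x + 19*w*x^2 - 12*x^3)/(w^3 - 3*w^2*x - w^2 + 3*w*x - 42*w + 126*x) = (w^2 - 5*w*x + 4*x^2)/(w^2 - w - 42)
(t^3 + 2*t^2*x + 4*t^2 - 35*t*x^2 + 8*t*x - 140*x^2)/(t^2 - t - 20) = (t^2 + 2*t*x - 35*x^2)/(t - 5)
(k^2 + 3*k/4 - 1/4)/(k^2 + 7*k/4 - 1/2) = (k + 1)/(k + 2)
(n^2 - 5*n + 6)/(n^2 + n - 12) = (n - 2)/(n + 4)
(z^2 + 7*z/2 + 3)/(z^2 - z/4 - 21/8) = 4*(z + 2)/(4*z - 7)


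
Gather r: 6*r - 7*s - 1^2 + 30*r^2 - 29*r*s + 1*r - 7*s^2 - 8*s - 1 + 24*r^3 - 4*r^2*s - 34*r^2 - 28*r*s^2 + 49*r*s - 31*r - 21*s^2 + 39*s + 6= 24*r^3 + r^2*(-4*s - 4) + r*(-28*s^2 + 20*s - 24) - 28*s^2 + 24*s + 4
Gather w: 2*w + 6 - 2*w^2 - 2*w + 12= 18 - 2*w^2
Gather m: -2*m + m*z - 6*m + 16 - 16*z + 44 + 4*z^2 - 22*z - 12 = m*(z - 8) + 4*z^2 - 38*z + 48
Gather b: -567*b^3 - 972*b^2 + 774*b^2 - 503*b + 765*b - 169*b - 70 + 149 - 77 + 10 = -567*b^3 - 198*b^2 + 93*b + 12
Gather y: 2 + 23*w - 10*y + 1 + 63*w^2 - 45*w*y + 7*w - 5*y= 63*w^2 + 30*w + y*(-45*w - 15) + 3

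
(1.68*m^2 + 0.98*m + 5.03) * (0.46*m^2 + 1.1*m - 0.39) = 0.7728*m^4 + 2.2988*m^3 + 2.7366*m^2 + 5.1508*m - 1.9617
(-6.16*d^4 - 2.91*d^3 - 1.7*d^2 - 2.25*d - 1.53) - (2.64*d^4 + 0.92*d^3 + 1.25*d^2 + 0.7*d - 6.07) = -8.8*d^4 - 3.83*d^3 - 2.95*d^2 - 2.95*d + 4.54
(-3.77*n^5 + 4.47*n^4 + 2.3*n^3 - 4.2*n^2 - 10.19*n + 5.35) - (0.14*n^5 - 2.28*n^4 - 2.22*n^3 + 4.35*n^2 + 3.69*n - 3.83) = -3.91*n^5 + 6.75*n^4 + 4.52*n^3 - 8.55*n^2 - 13.88*n + 9.18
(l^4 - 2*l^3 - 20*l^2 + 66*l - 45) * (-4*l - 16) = -4*l^5 - 8*l^4 + 112*l^3 + 56*l^2 - 876*l + 720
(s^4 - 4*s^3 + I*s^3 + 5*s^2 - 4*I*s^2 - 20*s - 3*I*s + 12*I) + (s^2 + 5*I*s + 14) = s^4 - 4*s^3 + I*s^3 + 6*s^2 - 4*I*s^2 - 20*s + 2*I*s + 14 + 12*I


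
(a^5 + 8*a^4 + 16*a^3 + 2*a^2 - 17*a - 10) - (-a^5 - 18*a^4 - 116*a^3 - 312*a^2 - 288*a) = 2*a^5 + 26*a^4 + 132*a^3 + 314*a^2 + 271*a - 10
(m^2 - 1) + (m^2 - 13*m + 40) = 2*m^2 - 13*m + 39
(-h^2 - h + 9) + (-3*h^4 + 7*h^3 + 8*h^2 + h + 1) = -3*h^4 + 7*h^3 + 7*h^2 + 10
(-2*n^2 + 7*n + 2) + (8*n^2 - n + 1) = 6*n^2 + 6*n + 3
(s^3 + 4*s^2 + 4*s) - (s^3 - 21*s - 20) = 4*s^2 + 25*s + 20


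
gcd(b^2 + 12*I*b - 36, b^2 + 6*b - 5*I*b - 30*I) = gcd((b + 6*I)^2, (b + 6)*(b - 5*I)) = 1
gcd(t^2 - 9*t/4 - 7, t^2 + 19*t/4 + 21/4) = t + 7/4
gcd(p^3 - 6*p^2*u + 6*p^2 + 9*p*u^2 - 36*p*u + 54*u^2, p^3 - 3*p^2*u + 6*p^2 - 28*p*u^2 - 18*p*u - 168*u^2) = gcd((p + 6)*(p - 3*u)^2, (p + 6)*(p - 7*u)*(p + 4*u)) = p + 6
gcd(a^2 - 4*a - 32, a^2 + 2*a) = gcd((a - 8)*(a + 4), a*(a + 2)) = 1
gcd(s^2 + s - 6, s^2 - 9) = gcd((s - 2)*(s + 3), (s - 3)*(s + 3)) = s + 3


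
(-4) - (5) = -9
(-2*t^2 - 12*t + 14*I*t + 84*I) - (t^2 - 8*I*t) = -3*t^2 - 12*t + 22*I*t + 84*I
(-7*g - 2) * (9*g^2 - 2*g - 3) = -63*g^3 - 4*g^2 + 25*g + 6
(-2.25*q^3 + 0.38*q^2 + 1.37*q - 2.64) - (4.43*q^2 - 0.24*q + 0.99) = -2.25*q^3 - 4.05*q^2 + 1.61*q - 3.63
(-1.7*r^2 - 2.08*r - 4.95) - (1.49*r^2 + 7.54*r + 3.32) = -3.19*r^2 - 9.62*r - 8.27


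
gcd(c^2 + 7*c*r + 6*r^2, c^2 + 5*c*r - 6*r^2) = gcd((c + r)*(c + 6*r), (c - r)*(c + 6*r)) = c + 6*r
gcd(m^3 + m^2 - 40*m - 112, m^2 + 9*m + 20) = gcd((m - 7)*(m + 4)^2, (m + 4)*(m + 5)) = m + 4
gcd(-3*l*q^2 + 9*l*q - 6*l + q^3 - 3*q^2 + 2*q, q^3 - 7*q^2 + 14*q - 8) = q^2 - 3*q + 2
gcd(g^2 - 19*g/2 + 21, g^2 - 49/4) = g - 7/2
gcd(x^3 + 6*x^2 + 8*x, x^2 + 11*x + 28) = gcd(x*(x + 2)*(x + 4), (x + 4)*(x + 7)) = x + 4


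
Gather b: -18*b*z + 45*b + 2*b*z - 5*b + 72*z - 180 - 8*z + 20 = b*(40 - 16*z) + 64*z - 160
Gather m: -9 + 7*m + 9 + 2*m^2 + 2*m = 2*m^2 + 9*m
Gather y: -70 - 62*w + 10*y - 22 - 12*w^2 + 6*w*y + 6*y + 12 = -12*w^2 - 62*w + y*(6*w + 16) - 80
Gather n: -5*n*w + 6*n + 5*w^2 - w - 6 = n*(6 - 5*w) + 5*w^2 - w - 6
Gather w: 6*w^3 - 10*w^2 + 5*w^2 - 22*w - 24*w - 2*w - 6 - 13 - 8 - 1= 6*w^3 - 5*w^2 - 48*w - 28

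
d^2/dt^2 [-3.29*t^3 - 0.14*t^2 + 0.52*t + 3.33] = -19.74*t - 0.28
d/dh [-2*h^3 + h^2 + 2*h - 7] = -6*h^2 + 2*h + 2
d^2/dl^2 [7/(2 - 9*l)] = -1134/(9*l - 2)^3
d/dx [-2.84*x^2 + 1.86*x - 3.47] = 1.86 - 5.68*x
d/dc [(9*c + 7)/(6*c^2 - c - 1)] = (54*c^2 - 9*c - (9*c + 7)*(12*c - 1) - 9)/(-6*c^2 + c + 1)^2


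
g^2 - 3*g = g*(g - 3)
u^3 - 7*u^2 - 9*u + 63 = (u - 7)*(u - 3)*(u + 3)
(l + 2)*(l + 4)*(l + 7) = l^3 + 13*l^2 + 50*l + 56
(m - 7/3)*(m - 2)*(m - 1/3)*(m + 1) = m^4 - 11*m^3/3 + 13*m^2/9 + 41*m/9 - 14/9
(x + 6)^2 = x^2 + 12*x + 36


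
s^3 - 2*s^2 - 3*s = s*(s - 3)*(s + 1)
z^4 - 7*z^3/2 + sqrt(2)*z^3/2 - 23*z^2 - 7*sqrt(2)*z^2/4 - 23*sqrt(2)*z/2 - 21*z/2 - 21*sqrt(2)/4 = (z - 7)*(z + 1/2)*(z + 3)*(z + sqrt(2)/2)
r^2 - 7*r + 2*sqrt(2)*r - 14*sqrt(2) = (r - 7)*(r + 2*sqrt(2))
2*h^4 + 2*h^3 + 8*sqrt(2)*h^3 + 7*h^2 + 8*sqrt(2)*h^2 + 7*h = h*(h + 7*sqrt(2)/2)*(sqrt(2)*h + 1)*(sqrt(2)*h + sqrt(2))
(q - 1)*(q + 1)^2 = q^3 + q^2 - q - 1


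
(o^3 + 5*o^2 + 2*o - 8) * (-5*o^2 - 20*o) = -5*o^5 - 45*o^4 - 110*o^3 + 160*o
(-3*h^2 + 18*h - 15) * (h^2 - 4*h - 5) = -3*h^4 + 30*h^3 - 72*h^2 - 30*h + 75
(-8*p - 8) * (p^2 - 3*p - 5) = -8*p^3 + 16*p^2 + 64*p + 40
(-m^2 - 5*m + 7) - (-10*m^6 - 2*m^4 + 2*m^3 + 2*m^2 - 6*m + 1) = 10*m^6 + 2*m^4 - 2*m^3 - 3*m^2 + m + 6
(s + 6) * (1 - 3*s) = -3*s^2 - 17*s + 6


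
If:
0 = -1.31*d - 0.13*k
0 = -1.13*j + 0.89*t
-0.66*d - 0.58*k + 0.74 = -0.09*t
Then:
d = -0.0173590504451039*t - 0.142729970326409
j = 0.787610619469027*t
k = 0.174925816023739*t + 1.43827893175074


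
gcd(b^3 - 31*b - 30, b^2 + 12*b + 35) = b + 5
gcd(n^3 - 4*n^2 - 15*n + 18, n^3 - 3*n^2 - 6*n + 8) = n - 1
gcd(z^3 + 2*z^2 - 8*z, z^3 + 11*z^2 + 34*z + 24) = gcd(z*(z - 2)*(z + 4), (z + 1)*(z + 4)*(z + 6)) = z + 4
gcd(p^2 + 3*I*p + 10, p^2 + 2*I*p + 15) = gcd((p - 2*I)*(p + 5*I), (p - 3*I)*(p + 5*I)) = p + 5*I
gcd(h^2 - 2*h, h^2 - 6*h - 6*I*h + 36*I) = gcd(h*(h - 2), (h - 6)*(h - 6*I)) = 1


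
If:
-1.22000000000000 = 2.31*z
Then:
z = -0.53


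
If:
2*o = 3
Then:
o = 3/2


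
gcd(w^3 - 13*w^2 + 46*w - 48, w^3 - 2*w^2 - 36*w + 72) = w - 2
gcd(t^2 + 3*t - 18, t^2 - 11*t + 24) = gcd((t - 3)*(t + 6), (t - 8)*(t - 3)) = t - 3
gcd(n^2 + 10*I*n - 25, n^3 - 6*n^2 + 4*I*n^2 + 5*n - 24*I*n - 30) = n + 5*I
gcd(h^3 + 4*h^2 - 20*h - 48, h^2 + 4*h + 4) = h + 2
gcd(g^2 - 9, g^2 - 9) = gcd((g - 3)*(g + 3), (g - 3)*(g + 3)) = g^2 - 9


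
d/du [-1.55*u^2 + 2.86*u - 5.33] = 2.86 - 3.1*u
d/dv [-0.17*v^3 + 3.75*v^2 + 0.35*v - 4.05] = -0.51*v^2 + 7.5*v + 0.35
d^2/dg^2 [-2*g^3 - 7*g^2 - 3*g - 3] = -12*g - 14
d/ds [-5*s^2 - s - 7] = -10*s - 1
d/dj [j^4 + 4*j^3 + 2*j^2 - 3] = 4*j*(j^2 + 3*j + 1)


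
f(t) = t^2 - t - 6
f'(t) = 2*t - 1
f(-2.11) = 0.56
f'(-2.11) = -5.22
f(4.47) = 9.51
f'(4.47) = 7.94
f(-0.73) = -4.74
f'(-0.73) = -2.46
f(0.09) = -6.08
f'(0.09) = -0.82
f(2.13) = -3.59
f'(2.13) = 3.26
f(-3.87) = 12.85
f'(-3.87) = -8.74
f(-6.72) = 45.88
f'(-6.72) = -14.44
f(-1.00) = -4.00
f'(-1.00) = -3.00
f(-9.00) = 84.00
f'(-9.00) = -19.00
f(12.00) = 126.00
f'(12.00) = 23.00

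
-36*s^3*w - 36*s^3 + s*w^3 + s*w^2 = (-6*s + w)*(6*s + w)*(s*w + s)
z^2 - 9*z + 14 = (z - 7)*(z - 2)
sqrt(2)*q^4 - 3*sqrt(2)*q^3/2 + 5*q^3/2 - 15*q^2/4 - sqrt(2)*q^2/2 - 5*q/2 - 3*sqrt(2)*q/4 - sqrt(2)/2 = (q - 2)*(q + 1/2)*(q + sqrt(2))*(sqrt(2)*q + 1/2)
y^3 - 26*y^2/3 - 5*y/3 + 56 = (y - 8)*(y - 3)*(y + 7/3)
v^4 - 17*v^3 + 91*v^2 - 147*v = v*(v - 7)^2*(v - 3)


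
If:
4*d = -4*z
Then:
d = -z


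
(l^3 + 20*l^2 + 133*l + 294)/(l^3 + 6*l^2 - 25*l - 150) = (l^2 + 14*l + 49)/(l^2 - 25)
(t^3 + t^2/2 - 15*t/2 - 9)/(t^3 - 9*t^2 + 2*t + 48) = (t + 3/2)/(t - 8)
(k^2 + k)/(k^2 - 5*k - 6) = k/(k - 6)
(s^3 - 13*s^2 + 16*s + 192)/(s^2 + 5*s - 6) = (s^3 - 13*s^2 + 16*s + 192)/(s^2 + 5*s - 6)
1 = 1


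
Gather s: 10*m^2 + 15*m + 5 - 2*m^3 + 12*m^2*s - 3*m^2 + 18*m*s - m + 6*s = -2*m^3 + 7*m^2 + 14*m + s*(12*m^2 + 18*m + 6) + 5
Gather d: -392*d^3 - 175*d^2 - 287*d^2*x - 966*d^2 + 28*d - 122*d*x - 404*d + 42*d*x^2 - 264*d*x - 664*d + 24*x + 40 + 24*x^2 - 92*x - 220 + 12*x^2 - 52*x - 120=-392*d^3 + d^2*(-287*x - 1141) + d*(42*x^2 - 386*x - 1040) + 36*x^2 - 120*x - 300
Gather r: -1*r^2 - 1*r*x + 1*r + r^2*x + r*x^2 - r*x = r^2*(x - 1) + r*(x^2 - 2*x + 1)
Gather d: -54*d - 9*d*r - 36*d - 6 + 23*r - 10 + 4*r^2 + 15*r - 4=d*(-9*r - 90) + 4*r^2 + 38*r - 20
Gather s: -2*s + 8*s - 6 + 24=6*s + 18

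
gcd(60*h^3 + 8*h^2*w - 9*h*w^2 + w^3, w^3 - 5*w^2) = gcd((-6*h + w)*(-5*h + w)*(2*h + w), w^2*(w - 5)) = 1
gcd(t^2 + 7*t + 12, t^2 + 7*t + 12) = t^2 + 7*t + 12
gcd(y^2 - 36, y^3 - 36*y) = y^2 - 36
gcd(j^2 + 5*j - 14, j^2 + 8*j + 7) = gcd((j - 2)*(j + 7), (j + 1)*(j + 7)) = j + 7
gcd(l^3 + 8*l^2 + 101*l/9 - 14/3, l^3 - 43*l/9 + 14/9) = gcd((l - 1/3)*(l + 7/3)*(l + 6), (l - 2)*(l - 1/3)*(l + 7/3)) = l^2 + 2*l - 7/9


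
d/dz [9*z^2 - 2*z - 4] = 18*z - 2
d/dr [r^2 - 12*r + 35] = 2*r - 12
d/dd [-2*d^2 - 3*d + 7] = -4*d - 3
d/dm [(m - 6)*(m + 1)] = 2*m - 5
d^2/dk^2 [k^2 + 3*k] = 2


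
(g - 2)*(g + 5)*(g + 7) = g^3 + 10*g^2 + 11*g - 70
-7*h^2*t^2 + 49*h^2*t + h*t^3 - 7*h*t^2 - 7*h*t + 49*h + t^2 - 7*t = (-7*h + t)*(t - 7)*(h*t + 1)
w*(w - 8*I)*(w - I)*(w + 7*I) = w^4 - 2*I*w^3 + 55*w^2 - 56*I*w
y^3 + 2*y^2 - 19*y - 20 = (y - 4)*(y + 1)*(y + 5)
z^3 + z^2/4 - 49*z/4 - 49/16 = (z - 7/2)*(z + 1/4)*(z + 7/2)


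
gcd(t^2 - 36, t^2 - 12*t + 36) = t - 6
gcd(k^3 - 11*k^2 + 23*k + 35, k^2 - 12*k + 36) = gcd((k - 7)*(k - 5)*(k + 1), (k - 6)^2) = 1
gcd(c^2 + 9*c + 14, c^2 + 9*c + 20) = 1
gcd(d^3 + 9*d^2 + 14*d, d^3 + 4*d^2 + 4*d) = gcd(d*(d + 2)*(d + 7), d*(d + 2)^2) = d^2 + 2*d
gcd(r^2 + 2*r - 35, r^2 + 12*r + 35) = r + 7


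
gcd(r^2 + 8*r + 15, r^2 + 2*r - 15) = r + 5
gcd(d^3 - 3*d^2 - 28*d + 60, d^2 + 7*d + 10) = d + 5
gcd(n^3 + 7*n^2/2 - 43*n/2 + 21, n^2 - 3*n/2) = n - 3/2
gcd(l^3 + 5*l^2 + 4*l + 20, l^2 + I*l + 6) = l - 2*I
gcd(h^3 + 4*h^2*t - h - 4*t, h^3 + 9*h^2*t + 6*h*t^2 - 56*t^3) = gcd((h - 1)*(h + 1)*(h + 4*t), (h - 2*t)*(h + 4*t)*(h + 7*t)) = h + 4*t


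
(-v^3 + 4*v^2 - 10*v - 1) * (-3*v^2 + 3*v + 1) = 3*v^5 - 15*v^4 + 41*v^3 - 23*v^2 - 13*v - 1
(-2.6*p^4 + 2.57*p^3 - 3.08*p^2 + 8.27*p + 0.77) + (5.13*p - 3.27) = -2.6*p^4 + 2.57*p^3 - 3.08*p^2 + 13.4*p - 2.5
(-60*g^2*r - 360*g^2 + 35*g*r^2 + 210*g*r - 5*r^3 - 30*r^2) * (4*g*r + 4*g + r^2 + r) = -240*g^3*r^2 - 1680*g^3*r - 1440*g^3 + 80*g^2*r^3 + 560*g^2*r^2 + 480*g^2*r + 15*g*r^4 + 105*g*r^3 + 90*g*r^2 - 5*r^5 - 35*r^4 - 30*r^3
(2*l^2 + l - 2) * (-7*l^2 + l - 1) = -14*l^4 - 5*l^3 + 13*l^2 - 3*l + 2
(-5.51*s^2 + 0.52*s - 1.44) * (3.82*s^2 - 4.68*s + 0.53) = -21.0482*s^4 + 27.7732*s^3 - 10.8547*s^2 + 7.0148*s - 0.7632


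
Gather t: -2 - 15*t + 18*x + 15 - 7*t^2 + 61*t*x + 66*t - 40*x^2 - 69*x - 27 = -7*t^2 + t*(61*x + 51) - 40*x^2 - 51*x - 14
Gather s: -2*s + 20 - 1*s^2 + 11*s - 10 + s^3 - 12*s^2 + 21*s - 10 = s^3 - 13*s^2 + 30*s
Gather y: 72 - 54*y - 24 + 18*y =48 - 36*y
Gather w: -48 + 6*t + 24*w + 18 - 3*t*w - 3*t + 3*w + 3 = 3*t + w*(27 - 3*t) - 27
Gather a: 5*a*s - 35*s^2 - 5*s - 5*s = 5*a*s - 35*s^2 - 10*s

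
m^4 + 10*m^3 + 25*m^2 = m^2*(m + 5)^2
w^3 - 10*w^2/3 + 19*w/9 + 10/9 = (w - 2)*(w - 5/3)*(w + 1/3)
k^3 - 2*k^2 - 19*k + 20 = (k - 5)*(k - 1)*(k + 4)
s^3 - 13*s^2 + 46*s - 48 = (s - 8)*(s - 3)*(s - 2)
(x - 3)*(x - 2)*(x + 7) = x^3 + 2*x^2 - 29*x + 42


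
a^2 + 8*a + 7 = (a + 1)*(a + 7)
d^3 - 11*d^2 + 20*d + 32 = (d - 8)*(d - 4)*(d + 1)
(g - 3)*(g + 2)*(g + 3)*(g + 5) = g^4 + 7*g^3 + g^2 - 63*g - 90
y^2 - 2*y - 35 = (y - 7)*(y + 5)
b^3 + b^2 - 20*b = b*(b - 4)*(b + 5)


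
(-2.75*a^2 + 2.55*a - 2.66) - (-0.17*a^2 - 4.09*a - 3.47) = -2.58*a^2 + 6.64*a + 0.81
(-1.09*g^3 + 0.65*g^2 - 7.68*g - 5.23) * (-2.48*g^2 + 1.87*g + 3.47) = 2.7032*g^5 - 3.6503*g^4 + 16.4796*g^3 + 0.8643*g^2 - 36.4297*g - 18.1481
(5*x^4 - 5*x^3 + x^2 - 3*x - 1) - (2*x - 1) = 5*x^4 - 5*x^3 + x^2 - 5*x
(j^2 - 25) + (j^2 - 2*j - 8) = 2*j^2 - 2*j - 33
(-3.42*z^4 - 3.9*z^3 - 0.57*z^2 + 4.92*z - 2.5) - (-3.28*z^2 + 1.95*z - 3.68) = -3.42*z^4 - 3.9*z^3 + 2.71*z^2 + 2.97*z + 1.18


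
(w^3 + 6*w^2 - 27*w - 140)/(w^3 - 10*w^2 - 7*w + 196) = (w^2 + 2*w - 35)/(w^2 - 14*w + 49)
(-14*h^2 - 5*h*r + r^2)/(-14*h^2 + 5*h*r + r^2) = (-14*h^2 - 5*h*r + r^2)/(-14*h^2 + 5*h*r + r^2)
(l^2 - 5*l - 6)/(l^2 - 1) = (l - 6)/(l - 1)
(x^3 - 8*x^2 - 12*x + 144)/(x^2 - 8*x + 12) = (x^2 - 2*x - 24)/(x - 2)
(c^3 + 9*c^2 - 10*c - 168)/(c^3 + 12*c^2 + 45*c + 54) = (c^2 + 3*c - 28)/(c^2 + 6*c + 9)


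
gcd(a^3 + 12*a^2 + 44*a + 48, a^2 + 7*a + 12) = a + 4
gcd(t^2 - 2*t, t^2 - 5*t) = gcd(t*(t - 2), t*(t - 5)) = t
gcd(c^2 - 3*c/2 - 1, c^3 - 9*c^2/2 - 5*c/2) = c + 1/2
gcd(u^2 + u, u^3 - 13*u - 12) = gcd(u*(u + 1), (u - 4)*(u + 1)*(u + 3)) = u + 1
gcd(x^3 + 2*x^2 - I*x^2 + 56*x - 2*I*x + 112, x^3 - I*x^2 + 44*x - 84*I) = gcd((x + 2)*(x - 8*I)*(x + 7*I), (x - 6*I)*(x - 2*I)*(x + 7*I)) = x + 7*I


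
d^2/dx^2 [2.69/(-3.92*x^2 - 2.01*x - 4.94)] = (82.671232*x^2 + 42.390096*x - 2.69*(7.84*x + 2.01)*(15.68*x + 4.02) + 104.182624)/(3.92*x^2 + 2.01*x + 4.94)^3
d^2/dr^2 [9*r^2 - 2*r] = 18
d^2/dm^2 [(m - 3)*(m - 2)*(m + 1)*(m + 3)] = 12*m^2 - 6*m - 22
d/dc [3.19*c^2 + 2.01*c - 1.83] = 6.38*c + 2.01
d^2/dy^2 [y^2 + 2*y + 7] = 2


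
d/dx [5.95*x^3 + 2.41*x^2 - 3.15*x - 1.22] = 17.85*x^2 + 4.82*x - 3.15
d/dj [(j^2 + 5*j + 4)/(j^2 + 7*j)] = 2*(j^2 - 4*j - 14)/(j^2*(j^2 + 14*j + 49))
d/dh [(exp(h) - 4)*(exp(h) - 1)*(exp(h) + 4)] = (3*exp(2*h) - 2*exp(h) - 16)*exp(h)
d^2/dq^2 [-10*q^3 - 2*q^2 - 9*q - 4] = -60*q - 4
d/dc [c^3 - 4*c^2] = c*(3*c - 8)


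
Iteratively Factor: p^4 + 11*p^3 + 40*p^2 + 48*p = (p)*(p^3 + 11*p^2 + 40*p + 48) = p*(p + 4)*(p^2 + 7*p + 12) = p*(p + 3)*(p + 4)*(p + 4)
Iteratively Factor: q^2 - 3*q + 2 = (q - 2)*(q - 1)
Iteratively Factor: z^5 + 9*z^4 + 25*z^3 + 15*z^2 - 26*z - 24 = (z + 3)*(z^4 + 6*z^3 + 7*z^2 - 6*z - 8) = (z + 1)*(z + 3)*(z^3 + 5*z^2 + 2*z - 8) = (z + 1)*(z + 3)*(z + 4)*(z^2 + z - 2) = (z + 1)*(z + 2)*(z + 3)*(z + 4)*(z - 1)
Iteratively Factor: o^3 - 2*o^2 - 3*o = (o + 1)*(o^2 - 3*o) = (o - 3)*(o + 1)*(o)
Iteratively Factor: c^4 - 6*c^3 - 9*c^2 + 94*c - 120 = (c - 2)*(c^3 - 4*c^2 - 17*c + 60) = (c - 5)*(c - 2)*(c^2 + c - 12) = (c - 5)*(c - 2)*(c + 4)*(c - 3)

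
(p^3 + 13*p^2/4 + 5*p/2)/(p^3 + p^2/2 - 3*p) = (4*p + 5)/(2*(2*p - 3))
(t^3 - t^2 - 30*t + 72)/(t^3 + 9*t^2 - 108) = (t - 4)/(t + 6)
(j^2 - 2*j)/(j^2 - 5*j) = (j - 2)/(j - 5)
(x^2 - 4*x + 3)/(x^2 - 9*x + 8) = (x - 3)/(x - 8)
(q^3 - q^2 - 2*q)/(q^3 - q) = (q - 2)/(q - 1)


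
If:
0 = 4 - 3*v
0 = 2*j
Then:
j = 0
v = 4/3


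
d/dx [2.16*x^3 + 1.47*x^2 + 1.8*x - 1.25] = 6.48*x^2 + 2.94*x + 1.8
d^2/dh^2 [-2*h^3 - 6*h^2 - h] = -12*h - 12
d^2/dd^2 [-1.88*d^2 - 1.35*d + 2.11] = -3.76000000000000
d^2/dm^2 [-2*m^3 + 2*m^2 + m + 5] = 4 - 12*m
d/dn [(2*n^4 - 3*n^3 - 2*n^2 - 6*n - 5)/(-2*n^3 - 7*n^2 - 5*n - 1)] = (-4*n^6 - 28*n^5 - 13*n^4 - 2*n^3 - 53*n^2 - 66*n - 19)/(4*n^6 + 28*n^5 + 69*n^4 + 74*n^3 + 39*n^2 + 10*n + 1)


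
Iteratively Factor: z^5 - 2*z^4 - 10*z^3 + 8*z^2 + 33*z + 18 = (z + 1)*(z^4 - 3*z^3 - 7*z^2 + 15*z + 18) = (z + 1)*(z + 2)*(z^3 - 5*z^2 + 3*z + 9) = (z - 3)*(z + 1)*(z + 2)*(z^2 - 2*z - 3) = (z - 3)*(z + 1)^2*(z + 2)*(z - 3)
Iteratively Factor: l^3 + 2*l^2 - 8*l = (l + 4)*(l^2 - 2*l) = l*(l + 4)*(l - 2)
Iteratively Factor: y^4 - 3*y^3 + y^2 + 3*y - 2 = (y + 1)*(y^3 - 4*y^2 + 5*y - 2) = (y - 1)*(y + 1)*(y^2 - 3*y + 2) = (y - 1)^2*(y + 1)*(y - 2)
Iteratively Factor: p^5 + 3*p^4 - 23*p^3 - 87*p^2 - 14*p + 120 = (p - 5)*(p^4 + 8*p^3 + 17*p^2 - 2*p - 24) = (p - 5)*(p + 2)*(p^3 + 6*p^2 + 5*p - 12) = (p - 5)*(p - 1)*(p + 2)*(p^2 + 7*p + 12) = (p - 5)*(p - 1)*(p + 2)*(p + 4)*(p + 3)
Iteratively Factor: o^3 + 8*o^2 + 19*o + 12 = (o + 3)*(o^2 + 5*o + 4) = (o + 3)*(o + 4)*(o + 1)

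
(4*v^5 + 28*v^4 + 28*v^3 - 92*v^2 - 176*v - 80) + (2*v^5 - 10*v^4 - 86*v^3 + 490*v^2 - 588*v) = 6*v^5 + 18*v^4 - 58*v^3 + 398*v^2 - 764*v - 80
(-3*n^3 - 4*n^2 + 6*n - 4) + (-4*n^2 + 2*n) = -3*n^3 - 8*n^2 + 8*n - 4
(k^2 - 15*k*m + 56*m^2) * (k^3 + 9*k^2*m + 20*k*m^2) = k^5 - 6*k^4*m - 59*k^3*m^2 + 204*k^2*m^3 + 1120*k*m^4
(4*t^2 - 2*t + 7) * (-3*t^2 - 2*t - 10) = -12*t^4 - 2*t^3 - 57*t^2 + 6*t - 70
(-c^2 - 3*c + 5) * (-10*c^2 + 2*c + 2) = 10*c^4 + 28*c^3 - 58*c^2 + 4*c + 10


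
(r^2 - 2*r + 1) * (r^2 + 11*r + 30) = r^4 + 9*r^3 + 9*r^2 - 49*r + 30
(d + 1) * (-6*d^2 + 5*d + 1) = -6*d^3 - d^2 + 6*d + 1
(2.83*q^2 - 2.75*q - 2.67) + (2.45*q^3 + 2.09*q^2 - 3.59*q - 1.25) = 2.45*q^3 + 4.92*q^2 - 6.34*q - 3.92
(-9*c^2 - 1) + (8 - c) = -9*c^2 - c + 7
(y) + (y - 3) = 2*y - 3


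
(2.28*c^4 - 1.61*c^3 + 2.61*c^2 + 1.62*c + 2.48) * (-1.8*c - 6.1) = -4.104*c^5 - 11.01*c^4 + 5.123*c^3 - 18.837*c^2 - 14.346*c - 15.128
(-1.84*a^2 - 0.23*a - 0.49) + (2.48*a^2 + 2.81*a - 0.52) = 0.64*a^2 + 2.58*a - 1.01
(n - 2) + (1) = n - 1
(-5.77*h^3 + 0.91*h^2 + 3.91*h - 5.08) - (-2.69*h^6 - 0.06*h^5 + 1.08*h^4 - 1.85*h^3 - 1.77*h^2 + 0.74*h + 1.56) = 2.69*h^6 + 0.06*h^5 - 1.08*h^4 - 3.92*h^3 + 2.68*h^2 + 3.17*h - 6.64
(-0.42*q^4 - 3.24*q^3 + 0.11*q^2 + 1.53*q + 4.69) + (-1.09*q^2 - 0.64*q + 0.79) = -0.42*q^4 - 3.24*q^3 - 0.98*q^2 + 0.89*q + 5.48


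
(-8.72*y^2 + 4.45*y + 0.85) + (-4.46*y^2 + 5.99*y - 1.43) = -13.18*y^2 + 10.44*y - 0.58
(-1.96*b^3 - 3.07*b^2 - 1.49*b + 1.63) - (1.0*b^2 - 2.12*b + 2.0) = -1.96*b^3 - 4.07*b^2 + 0.63*b - 0.37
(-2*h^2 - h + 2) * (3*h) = -6*h^3 - 3*h^2 + 6*h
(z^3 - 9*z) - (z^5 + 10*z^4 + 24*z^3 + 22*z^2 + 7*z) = -z^5 - 10*z^4 - 23*z^3 - 22*z^2 - 16*z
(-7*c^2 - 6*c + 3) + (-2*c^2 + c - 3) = -9*c^2 - 5*c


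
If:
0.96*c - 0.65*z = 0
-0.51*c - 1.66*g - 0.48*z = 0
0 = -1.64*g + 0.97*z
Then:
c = 0.00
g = 0.00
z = 0.00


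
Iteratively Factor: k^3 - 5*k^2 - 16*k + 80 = (k + 4)*(k^2 - 9*k + 20) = (k - 5)*(k + 4)*(k - 4)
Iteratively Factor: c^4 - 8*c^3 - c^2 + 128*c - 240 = (c - 3)*(c^3 - 5*c^2 - 16*c + 80) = (c - 4)*(c - 3)*(c^2 - c - 20) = (c - 4)*(c - 3)*(c + 4)*(c - 5)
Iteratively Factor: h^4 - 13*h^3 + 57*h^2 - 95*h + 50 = (h - 5)*(h^3 - 8*h^2 + 17*h - 10) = (h - 5)^2*(h^2 - 3*h + 2) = (h - 5)^2*(h - 1)*(h - 2)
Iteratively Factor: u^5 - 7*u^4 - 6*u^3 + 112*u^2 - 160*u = (u - 5)*(u^4 - 2*u^3 - 16*u^2 + 32*u) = (u - 5)*(u - 2)*(u^3 - 16*u) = u*(u - 5)*(u - 2)*(u^2 - 16) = u*(u - 5)*(u - 2)*(u + 4)*(u - 4)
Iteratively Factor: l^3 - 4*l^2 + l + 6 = (l + 1)*(l^2 - 5*l + 6) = (l - 2)*(l + 1)*(l - 3)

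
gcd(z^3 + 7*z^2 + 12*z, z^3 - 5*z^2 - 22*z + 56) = z + 4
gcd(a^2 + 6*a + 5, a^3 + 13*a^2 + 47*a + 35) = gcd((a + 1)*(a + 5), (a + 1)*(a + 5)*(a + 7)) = a^2 + 6*a + 5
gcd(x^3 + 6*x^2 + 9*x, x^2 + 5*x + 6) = x + 3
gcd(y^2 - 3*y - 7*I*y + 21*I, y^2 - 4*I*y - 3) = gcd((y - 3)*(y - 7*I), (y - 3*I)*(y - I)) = 1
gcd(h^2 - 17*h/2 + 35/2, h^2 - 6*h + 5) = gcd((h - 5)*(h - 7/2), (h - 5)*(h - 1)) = h - 5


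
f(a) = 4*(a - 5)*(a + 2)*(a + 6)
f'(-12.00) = 1328.00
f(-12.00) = -4080.00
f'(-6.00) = 176.00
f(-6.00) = 0.00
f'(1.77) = -31.93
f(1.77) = -378.46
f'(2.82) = 51.11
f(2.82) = -370.71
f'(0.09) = -109.74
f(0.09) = -249.98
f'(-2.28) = -104.34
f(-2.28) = 30.33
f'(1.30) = -60.52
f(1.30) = -356.53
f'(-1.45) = -121.57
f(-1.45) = -64.56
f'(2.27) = 4.31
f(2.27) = -385.62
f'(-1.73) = -117.61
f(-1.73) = -31.04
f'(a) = 4*(a - 5)*(a + 2) + 4*(a - 5)*(a + 6) + 4*(a + 2)*(a + 6) = 12*a^2 + 24*a - 112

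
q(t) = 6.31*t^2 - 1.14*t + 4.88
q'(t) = 12.62*t - 1.14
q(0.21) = 4.92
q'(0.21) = 1.51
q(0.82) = 8.19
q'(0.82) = 9.21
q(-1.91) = 30.08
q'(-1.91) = -25.24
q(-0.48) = 6.88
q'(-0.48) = -7.20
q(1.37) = 15.16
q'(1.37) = 16.15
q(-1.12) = 14.07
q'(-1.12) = -15.27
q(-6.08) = 245.07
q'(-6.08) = -77.87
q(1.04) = 10.52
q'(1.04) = 11.98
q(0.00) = 4.88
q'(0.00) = -1.14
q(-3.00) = 65.09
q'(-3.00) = -39.00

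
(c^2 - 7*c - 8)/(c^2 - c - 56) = (c + 1)/(c + 7)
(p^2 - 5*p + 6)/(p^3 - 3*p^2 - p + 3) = (p - 2)/(p^2 - 1)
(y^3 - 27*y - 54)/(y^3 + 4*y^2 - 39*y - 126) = (y + 3)/(y + 7)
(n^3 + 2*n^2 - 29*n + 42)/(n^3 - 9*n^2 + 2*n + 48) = (n^2 + 5*n - 14)/(n^2 - 6*n - 16)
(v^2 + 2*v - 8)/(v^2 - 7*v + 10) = (v + 4)/(v - 5)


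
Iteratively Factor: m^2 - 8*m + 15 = (m - 5)*(m - 3)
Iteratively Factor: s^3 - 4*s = (s)*(s^2 - 4) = s*(s - 2)*(s + 2)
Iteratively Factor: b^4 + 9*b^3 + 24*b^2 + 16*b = (b + 4)*(b^3 + 5*b^2 + 4*b) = (b + 1)*(b + 4)*(b^2 + 4*b) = (b + 1)*(b + 4)^2*(b)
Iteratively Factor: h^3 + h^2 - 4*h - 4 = (h + 1)*(h^2 - 4) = (h - 2)*(h + 1)*(h + 2)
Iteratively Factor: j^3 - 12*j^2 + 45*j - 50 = (j - 5)*(j^2 - 7*j + 10) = (j - 5)^2*(j - 2)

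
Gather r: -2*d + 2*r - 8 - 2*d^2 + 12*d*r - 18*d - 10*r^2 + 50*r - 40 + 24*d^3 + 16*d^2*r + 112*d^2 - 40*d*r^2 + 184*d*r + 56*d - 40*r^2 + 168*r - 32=24*d^3 + 110*d^2 + 36*d + r^2*(-40*d - 50) + r*(16*d^2 + 196*d + 220) - 80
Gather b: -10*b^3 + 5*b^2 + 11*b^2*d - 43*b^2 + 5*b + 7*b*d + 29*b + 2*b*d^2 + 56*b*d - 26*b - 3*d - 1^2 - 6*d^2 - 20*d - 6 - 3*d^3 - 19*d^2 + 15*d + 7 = -10*b^3 + b^2*(11*d - 38) + b*(2*d^2 + 63*d + 8) - 3*d^3 - 25*d^2 - 8*d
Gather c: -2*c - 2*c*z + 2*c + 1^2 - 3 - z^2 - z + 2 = -2*c*z - z^2 - z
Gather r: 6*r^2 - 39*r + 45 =6*r^2 - 39*r + 45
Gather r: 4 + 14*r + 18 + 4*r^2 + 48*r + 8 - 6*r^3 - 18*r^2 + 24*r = -6*r^3 - 14*r^2 + 86*r + 30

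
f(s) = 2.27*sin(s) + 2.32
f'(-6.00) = 2.18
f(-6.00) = 2.95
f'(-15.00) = -1.72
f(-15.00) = 0.84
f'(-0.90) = 1.41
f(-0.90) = 0.54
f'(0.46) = 2.03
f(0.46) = 3.33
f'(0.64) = 1.82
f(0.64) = 3.68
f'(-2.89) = -2.20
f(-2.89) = 1.75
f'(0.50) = 1.99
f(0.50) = 3.41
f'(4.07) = -1.36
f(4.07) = 0.50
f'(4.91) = 0.45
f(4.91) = 0.09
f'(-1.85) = -0.63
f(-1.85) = 0.14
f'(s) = 2.27*cos(s)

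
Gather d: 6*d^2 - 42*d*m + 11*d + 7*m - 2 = 6*d^2 + d*(11 - 42*m) + 7*m - 2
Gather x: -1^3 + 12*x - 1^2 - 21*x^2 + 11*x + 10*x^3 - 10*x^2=10*x^3 - 31*x^2 + 23*x - 2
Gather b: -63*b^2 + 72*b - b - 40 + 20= -63*b^2 + 71*b - 20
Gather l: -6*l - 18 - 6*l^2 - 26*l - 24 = -6*l^2 - 32*l - 42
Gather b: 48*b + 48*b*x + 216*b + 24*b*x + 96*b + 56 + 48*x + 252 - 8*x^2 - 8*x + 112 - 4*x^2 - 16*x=b*(72*x + 360) - 12*x^2 + 24*x + 420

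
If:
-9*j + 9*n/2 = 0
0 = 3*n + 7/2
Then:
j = -7/12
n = -7/6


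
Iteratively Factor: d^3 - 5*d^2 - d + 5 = (d - 5)*(d^2 - 1) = (d - 5)*(d - 1)*(d + 1)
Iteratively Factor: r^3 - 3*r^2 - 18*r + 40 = (r - 2)*(r^2 - r - 20) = (r - 5)*(r - 2)*(r + 4)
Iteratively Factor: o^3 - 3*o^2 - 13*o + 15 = (o + 3)*(o^2 - 6*o + 5) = (o - 5)*(o + 3)*(o - 1)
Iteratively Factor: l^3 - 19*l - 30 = (l + 2)*(l^2 - 2*l - 15) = (l + 2)*(l + 3)*(l - 5)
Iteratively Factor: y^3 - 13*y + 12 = (y + 4)*(y^2 - 4*y + 3) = (y - 1)*(y + 4)*(y - 3)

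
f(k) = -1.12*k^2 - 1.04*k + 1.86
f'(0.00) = -1.04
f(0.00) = 1.86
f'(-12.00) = 25.84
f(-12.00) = -146.94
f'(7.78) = -18.47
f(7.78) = -74.02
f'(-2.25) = 4.00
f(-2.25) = -1.47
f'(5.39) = -13.11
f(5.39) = -36.28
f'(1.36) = -4.09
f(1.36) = -1.63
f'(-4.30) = 8.59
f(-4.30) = -14.38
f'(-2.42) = 4.38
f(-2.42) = -2.18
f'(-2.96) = 5.59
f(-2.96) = -4.87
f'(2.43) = -6.48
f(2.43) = -7.28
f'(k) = -2.24*k - 1.04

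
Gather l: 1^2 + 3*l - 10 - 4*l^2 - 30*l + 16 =-4*l^2 - 27*l + 7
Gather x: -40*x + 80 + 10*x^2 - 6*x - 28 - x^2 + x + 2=9*x^2 - 45*x + 54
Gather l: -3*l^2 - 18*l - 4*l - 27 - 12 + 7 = -3*l^2 - 22*l - 32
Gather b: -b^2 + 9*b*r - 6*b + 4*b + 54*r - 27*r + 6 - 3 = -b^2 + b*(9*r - 2) + 27*r + 3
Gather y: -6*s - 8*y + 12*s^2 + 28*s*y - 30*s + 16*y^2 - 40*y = 12*s^2 - 36*s + 16*y^2 + y*(28*s - 48)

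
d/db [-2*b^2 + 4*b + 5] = 4 - 4*b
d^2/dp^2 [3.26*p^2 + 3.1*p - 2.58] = 6.52000000000000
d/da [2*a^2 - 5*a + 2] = 4*a - 5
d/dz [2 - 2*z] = -2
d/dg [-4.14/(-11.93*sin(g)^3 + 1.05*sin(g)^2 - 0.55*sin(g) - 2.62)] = (-148.1706*sin(g)^2 + 8.694*sin(g) - 2.277)*cos(g)/(11.93*sin(g)^3 - 1.05*sin(g)^2 + 0.55*sin(g) + 2.62)^2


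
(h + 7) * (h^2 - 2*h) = h^3 + 5*h^2 - 14*h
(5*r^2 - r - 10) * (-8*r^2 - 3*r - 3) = -40*r^4 - 7*r^3 + 68*r^2 + 33*r + 30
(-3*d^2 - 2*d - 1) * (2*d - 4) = -6*d^3 + 8*d^2 + 6*d + 4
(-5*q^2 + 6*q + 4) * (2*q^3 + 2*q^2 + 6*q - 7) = -10*q^5 + 2*q^4 - 10*q^3 + 79*q^2 - 18*q - 28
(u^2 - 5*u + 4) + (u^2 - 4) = 2*u^2 - 5*u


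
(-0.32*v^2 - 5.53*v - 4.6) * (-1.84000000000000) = 0.5888*v^2 + 10.1752*v + 8.464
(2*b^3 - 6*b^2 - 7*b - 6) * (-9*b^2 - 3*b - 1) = -18*b^5 + 48*b^4 + 79*b^3 + 81*b^2 + 25*b + 6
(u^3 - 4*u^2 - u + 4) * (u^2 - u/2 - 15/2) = u^5 - 9*u^4/2 - 13*u^3/2 + 69*u^2/2 + 11*u/2 - 30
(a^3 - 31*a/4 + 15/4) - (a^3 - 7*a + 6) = -3*a/4 - 9/4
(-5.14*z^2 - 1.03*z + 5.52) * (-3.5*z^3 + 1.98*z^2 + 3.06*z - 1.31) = 17.99*z^5 - 6.5722*z^4 - 37.0878*z^3 + 14.5112*z^2 + 18.2405*z - 7.2312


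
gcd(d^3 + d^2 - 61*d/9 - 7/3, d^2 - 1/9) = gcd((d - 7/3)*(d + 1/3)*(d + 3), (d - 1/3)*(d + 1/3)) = d + 1/3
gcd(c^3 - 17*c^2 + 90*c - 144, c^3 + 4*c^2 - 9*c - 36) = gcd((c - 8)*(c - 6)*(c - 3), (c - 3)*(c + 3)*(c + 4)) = c - 3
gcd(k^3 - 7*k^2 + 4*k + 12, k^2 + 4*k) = 1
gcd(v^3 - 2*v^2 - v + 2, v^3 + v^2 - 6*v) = v - 2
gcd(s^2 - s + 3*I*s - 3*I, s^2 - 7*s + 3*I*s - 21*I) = s + 3*I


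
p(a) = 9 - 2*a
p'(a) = -2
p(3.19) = 2.62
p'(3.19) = -2.00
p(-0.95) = 10.90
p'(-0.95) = -2.00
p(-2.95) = 14.90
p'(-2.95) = -2.00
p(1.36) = 6.28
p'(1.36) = -2.00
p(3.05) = 2.90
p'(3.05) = -2.00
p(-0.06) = 9.12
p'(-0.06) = -2.00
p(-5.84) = 20.68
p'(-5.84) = -2.00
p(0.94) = 7.12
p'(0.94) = -2.00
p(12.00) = -15.00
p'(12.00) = -2.00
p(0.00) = 9.00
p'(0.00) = -2.00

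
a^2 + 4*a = a*(a + 4)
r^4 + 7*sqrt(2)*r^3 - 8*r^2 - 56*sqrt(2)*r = r*(r - 2*sqrt(2))*(r + 2*sqrt(2))*(r + 7*sqrt(2))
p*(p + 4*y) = p^2 + 4*p*y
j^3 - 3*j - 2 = (j - 2)*(j + 1)^2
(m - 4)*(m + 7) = m^2 + 3*m - 28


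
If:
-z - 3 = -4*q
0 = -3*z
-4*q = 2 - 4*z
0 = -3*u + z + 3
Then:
No Solution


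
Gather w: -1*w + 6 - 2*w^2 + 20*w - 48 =-2*w^2 + 19*w - 42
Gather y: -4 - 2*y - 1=-2*y - 5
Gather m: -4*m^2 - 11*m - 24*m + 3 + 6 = -4*m^2 - 35*m + 9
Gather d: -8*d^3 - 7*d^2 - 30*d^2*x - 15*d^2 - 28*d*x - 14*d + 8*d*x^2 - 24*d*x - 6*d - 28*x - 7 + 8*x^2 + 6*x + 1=-8*d^3 + d^2*(-30*x - 22) + d*(8*x^2 - 52*x - 20) + 8*x^2 - 22*x - 6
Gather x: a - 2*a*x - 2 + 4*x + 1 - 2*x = a + x*(2 - 2*a) - 1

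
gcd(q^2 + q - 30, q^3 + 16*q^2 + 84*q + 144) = q + 6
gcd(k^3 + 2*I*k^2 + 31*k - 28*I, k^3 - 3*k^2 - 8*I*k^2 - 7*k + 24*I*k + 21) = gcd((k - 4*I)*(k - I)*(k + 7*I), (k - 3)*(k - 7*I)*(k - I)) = k - I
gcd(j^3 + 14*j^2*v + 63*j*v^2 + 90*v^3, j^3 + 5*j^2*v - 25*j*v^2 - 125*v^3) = j + 5*v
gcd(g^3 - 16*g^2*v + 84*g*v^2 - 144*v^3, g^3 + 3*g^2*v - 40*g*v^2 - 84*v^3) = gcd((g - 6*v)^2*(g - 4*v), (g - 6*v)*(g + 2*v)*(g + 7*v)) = -g + 6*v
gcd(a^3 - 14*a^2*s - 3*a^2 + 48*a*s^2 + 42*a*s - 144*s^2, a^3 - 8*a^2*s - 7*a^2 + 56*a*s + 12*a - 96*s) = -a^2 + 8*a*s + 3*a - 24*s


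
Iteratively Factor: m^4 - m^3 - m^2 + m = (m)*(m^3 - m^2 - m + 1) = m*(m - 1)*(m^2 - 1) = m*(m - 1)^2*(m + 1)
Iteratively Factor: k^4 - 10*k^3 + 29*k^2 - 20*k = (k)*(k^3 - 10*k^2 + 29*k - 20) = k*(k - 5)*(k^2 - 5*k + 4) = k*(k - 5)*(k - 4)*(k - 1)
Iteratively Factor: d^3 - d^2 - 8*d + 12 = (d + 3)*(d^2 - 4*d + 4) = (d - 2)*(d + 3)*(d - 2)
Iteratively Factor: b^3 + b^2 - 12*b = (b)*(b^2 + b - 12) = b*(b - 3)*(b + 4)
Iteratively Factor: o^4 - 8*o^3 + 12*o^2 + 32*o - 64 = (o + 2)*(o^3 - 10*o^2 + 32*o - 32) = (o - 4)*(o + 2)*(o^2 - 6*o + 8) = (o - 4)^2*(o + 2)*(o - 2)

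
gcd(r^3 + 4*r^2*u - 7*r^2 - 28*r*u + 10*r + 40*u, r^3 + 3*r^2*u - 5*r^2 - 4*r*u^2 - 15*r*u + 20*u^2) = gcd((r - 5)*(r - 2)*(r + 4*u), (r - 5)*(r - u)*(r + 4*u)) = r^2 + 4*r*u - 5*r - 20*u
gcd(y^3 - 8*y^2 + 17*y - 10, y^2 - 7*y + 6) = y - 1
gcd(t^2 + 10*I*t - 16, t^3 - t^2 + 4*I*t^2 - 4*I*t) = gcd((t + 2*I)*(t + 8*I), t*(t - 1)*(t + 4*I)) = 1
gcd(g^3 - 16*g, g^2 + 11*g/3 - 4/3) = g + 4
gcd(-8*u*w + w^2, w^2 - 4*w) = w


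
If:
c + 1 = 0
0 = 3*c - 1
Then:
No Solution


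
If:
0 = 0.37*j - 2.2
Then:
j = 5.95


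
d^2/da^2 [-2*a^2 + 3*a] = -4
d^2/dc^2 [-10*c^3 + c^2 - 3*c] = 2 - 60*c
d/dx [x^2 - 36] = 2*x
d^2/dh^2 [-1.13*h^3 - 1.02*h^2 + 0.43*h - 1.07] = -6.78*h - 2.04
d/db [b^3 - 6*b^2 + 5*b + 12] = 3*b^2 - 12*b + 5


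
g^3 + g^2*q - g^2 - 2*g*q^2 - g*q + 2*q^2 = (g - 1)*(g - q)*(g + 2*q)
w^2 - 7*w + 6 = (w - 6)*(w - 1)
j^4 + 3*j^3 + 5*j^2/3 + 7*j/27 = j*(j + 1/3)^2*(j + 7/3)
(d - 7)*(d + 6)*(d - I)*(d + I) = d^4 - d^3 - 41*d^2 - d - 42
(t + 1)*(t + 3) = t^2 + 4*t + 3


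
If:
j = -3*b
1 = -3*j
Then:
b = 1/9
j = -1/3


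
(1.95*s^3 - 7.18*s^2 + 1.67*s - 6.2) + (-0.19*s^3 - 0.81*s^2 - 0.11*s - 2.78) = 1.76*s^3 - 7.99*s^2 + 1.56*s - 8.98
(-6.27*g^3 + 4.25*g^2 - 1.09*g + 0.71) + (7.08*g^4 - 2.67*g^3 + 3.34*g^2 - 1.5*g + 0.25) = 7.08*g^4 - 8.94*g^3 + 7.59*g^2 - 2.59*g + 0.96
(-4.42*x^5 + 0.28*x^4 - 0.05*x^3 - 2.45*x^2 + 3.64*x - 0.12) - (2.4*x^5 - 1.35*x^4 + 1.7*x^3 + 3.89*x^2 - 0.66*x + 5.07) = -6.82*x^5 + 1.63*x^4 - 1.75*x^3 - 6.34*x^2 + 4.3*x - 5.19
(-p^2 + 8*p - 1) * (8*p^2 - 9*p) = -8*p^4 + 73*p^3 - 80*p^2 + 9*p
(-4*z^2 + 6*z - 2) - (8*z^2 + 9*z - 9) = -12*z^2 - 3*z + 7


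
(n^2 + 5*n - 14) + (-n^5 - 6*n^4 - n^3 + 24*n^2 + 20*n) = -n^5 - 6*n^4 - n^3 + 25*n^2 + 25*n - 14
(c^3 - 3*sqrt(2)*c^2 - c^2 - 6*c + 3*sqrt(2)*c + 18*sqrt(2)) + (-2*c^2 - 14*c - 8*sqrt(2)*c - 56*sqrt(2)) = c^3 - 3*sqrt(2)*c^2 - 3*c^2 - 20*c - 5*sqrt(2)*c - 38*sqrt(2)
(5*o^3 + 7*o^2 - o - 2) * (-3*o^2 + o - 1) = -15*o^5 - 16*o^4 + 5*o^3 - 2*o^2 - o + 2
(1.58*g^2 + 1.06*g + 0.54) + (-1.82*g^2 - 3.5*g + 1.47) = -0.24*g^2 - 2.44*g + 2.01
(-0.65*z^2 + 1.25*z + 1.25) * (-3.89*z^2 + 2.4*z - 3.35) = 2.5285*z^4 - 6.4225*z^3 + 0.315*z^2 - 1.1875*z - 4.1875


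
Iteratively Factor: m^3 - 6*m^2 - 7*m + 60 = (m + 3)*(m^2 - 9*m + 20) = (m - 4)*(m + 3)*(m - 5)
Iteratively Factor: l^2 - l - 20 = (l - 5)*(l + 4)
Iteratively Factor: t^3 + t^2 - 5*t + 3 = (t - 1)*(t^2 + 2*t - 3) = (t - 1)^2*(t + 3)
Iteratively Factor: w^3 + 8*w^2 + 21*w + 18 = (w + 2)*(w^2 + 6*w + 9) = (w + 2)*(w + 3)*(w + 3)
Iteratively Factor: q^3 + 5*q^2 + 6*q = (q)*(q^2 + 5*q + 6) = q*(q + 2)*(q + 3)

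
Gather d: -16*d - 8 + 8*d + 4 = -8*d - 4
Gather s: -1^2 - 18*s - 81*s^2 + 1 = -81*s^2 - 18*s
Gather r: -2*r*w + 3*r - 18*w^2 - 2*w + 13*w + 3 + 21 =r*(3 - 2*w) - 18*w^2 + 11*w + 24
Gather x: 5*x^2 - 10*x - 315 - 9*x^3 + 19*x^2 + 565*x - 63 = -9*x^3 + 24*x^2 + 555*x - 378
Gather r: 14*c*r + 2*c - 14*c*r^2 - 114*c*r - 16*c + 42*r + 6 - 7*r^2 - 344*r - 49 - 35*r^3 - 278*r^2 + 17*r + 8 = -14*c - 35*r^3 + r^2*(-14*c - 285) + r*(-100*c - 285) - 35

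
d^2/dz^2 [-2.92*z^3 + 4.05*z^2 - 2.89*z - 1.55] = 8.1 - 17.52*z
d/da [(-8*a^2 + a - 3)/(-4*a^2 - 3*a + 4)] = (28*a^2 - 88*a - 5)/(16*a^4 + 24*a^3 - 23*a^2 - 24*a + 16)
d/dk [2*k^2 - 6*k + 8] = 4*k - 6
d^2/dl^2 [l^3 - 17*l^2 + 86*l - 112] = 6*l - 34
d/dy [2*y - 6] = 2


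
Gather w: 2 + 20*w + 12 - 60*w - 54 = -40*w - 40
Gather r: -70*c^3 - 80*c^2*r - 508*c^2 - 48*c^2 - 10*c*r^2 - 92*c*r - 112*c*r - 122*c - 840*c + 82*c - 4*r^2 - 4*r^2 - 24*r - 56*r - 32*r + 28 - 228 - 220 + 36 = -70*c^3 - 556*c^2 - 880*c + r^2*(-10*c - 8) + r*(-80*c^2 - 204*c - 112) - 384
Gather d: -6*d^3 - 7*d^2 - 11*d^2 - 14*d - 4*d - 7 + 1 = -6*d^3 - 18*d^2 - 18*d - 6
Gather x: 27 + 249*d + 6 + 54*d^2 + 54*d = 54*d^2 + 303*d + 33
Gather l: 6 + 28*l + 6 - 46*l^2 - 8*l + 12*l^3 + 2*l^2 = 12*l^3 - 44*l^2 + 20*l + 12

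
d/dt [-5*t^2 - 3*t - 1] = -10*t - 3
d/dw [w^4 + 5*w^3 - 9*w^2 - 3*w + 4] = 4*w^3 + 15*w^2 - 18*w - 3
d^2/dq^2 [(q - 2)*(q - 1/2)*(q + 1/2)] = 6*q - 4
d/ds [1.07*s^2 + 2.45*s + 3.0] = 2.14*s + 2.45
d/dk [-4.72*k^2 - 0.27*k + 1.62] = -9.44*k - 0.27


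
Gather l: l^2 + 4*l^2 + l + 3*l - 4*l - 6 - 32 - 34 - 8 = 5*l^2 - 80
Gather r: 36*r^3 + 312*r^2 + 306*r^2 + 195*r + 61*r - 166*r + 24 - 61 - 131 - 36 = 36*r^3 + 618*r^2 + 90*r - 204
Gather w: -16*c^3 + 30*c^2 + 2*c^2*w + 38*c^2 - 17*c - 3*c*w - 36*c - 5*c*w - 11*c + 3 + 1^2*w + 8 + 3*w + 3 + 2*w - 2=-16*c^3 + 68*c^2 - 64*c + w*(2*c^2 - 8*c + 6) + 12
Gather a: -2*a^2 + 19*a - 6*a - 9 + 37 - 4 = -2*a^2 + 13*a + 24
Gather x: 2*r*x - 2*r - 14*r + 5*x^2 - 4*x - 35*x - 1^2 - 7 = -16*r + 5*x^2 + x*(2*r - 39) - 8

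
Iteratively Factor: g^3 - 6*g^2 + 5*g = (g - 1)*(g^2 - 5*g) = g*(g - 1)*(g - 5)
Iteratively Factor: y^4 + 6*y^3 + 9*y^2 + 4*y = (y + 1)*(y^3 + 5*y^2 + 4*y) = (y + 1)^2*(y^2 + 4*y) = (y + 1)^2*(y + 4)*(y)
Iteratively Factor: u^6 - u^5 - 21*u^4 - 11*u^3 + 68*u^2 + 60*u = (u - 2)*(u^5 + u^4 - 19*u^3 - 49*u^2 - 30*u) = (u - 5)*(u - 2)*(u^4 + 6*u^3 + 11*u^2 + 6*u) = (u - 5)*(u - 2)*(u + 1)*(u^3 + 5*u^2 + 6*u) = (u - 5)*(u - 2)*(u + 1)*(u + 2)*(u^2 + 3*u) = (u - 5)*(u - 2)*(u + 1)*(u + 2)*(u + 3)*(u)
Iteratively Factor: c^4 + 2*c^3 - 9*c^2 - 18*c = (c)*(c^3 + 2*c^2 - 9*c - 18) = c*(c + 3)*(c^2 - c - 6) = c*(c - 3)*(c + 3)*(c + 2)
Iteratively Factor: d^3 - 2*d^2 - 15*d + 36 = (d - 3)*(d^2 + d - 12) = (d - 3)*(d + 4)*(d - 3)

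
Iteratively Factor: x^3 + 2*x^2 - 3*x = (x)*(x^2 + 2*x - 3) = x*(x - 1)*(x + 3)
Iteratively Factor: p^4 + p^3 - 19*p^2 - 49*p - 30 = (p - 5)*(p^3 + 6*p^2 + 11*p + 6) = (p - 5)*(p + 3)*(p^2 + 3*p + 2) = (p - 5)*(p + 2)*(p + 3)*(p + 1)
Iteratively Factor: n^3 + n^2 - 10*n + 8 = (n - 1)*(n^2 + 2*n - 8) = (n - 2)*(n - 1)*(n + 4)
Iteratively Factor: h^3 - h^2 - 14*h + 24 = (h - 2)*(h^2 + h - 12) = (h - 2)*(h + 4)*(h - 3)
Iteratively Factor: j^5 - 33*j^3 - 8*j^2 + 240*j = (j)*(j^4 - 33*j^2 - 8*j + 240) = j*(j + 4)*(j^3 - 4*j^2 - 17*j + 60) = j*(j - 5)*(j + 4)*(j^2 + j - 12) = j*(j - 5)*(j + 4)^2*(j - 3)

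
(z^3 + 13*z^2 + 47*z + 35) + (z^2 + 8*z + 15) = z^3 + 14*z^2 + 55*z + 50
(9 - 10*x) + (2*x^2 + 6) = 2*x^2 - 10*x + 15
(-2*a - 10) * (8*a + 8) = -16*a^2 - 96*a - 80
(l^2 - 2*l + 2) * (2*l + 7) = 2*l^3 + 3*l^2 - 10*l + 14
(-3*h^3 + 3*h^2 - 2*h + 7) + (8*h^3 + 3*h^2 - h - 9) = 5*h^3 + 6*h^2 - 3*h - 2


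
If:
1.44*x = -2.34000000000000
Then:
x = -1.62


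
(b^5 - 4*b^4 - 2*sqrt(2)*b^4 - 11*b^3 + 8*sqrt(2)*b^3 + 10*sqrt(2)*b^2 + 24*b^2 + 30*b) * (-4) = -4*b^5 + 8*sqrt(2)*b^4 + 16*b^4 - 32*sqrt(2)*b^3 + 44*b^3 - 96*b^2 - 40*sqrt(2)*b^2 - 120*b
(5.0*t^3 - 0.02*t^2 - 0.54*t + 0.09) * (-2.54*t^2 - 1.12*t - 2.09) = -12.7*t^5 - 5.5492*t^4 - 9.056*t^3 + 0.418*t^2 + 1.0278*t - 0.1881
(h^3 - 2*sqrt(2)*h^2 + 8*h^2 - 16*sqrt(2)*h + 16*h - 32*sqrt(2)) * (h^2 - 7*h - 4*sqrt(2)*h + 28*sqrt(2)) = h^5 - 6*sqrt(2)*h^4 + h^4 - 24*h^3 - 6*sqrt(2)*h^3 - 96*h^2 + 240*sqrt(2)*h^2 - 640*h + 672*sqrt(2)*h - 1792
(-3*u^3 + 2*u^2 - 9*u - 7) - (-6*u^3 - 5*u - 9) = 3*u^3 + 2*u^2 - 4*u + 2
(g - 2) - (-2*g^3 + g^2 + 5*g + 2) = 2*g^3 - g^2 - 4*g - 4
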